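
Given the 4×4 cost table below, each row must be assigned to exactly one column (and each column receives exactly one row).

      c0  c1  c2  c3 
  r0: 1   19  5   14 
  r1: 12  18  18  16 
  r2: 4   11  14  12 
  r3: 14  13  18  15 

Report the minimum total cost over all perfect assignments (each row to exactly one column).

Minimum assignment cost: 38

optimal assignment: row0→col2 (cost 5), row1→col3 (cost 16), row2→col0 (cost 4), row3→col1 (cost 13)
total = 5 + 16 + 4 + 13 = 38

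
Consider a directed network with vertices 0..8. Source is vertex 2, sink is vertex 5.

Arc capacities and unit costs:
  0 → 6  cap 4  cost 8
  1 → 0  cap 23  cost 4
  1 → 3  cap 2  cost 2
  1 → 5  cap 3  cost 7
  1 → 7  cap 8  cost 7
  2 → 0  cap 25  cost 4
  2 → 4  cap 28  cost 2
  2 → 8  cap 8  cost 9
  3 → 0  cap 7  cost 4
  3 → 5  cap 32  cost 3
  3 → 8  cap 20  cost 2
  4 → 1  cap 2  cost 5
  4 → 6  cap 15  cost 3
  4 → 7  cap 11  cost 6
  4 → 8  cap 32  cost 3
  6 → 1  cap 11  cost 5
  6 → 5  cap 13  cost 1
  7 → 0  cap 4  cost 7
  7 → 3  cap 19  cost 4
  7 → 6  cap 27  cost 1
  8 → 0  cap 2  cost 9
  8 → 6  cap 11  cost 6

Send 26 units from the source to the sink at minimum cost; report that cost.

shortest-cost path #1: 2→4→6→5 push 13 @ unit cost 6 (adds 78)
shortest-cost path #2: 2→4→1→3→5 push 2 @ unit cost 12 (adds 24)
shortest-cost path #3: 2→4→7→3→5 push 11 @ unit cost 15 (adds 165)
total cost = 267

Minimum cost for 26 units: 267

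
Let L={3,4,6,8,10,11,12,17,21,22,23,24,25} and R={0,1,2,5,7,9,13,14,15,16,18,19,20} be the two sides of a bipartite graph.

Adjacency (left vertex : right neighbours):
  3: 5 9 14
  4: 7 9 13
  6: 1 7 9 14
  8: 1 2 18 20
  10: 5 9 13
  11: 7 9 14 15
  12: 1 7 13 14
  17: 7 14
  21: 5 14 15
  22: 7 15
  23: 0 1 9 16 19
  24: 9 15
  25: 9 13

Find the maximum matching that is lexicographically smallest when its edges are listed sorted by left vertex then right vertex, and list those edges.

|M| = 9 (so the lex-smallest maximum matching has 9 edges)
process left vertices in ascending order; for each, take the smallest-labelled available neighbour that still permits 9 edges overall, or leave it unmatched if none does
lex-smallest matching: {3-5, 4-7, 6-1, 8-2, 10-9, 11-14, 12-13, 21-15, 23-0}

Lex-smallest maximum matching: {(3,5), (4,7), (6,1), (8,2), (10,9), (11,14), (12,13), (21,15), (23,0)}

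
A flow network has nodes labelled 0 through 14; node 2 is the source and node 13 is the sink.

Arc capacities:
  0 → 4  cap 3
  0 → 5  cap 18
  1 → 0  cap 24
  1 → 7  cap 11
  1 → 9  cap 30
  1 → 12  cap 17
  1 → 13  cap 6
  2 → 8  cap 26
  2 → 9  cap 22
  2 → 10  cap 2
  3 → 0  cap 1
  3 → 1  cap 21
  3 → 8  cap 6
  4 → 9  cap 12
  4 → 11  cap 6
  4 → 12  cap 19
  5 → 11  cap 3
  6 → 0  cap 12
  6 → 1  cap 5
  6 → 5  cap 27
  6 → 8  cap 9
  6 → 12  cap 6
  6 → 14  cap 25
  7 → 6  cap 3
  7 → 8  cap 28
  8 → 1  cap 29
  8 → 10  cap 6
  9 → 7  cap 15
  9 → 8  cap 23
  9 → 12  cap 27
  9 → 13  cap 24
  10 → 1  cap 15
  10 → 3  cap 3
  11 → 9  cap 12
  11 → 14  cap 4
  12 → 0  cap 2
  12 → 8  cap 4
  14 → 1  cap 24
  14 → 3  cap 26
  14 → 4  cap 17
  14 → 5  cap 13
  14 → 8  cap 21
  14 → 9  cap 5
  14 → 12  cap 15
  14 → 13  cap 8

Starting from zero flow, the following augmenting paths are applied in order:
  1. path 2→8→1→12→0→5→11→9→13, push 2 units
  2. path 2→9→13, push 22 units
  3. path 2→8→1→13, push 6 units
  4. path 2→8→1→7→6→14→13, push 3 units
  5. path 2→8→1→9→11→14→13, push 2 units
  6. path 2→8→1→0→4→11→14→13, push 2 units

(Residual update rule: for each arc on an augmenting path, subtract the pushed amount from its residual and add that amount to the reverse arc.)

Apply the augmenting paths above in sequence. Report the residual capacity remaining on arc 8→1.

after path 1 (2→8→1→12→0→5→11→9→13, push 2): res(8,1)=27
after path 2 (2→9→13, push 22): res(8,1)=27
after path 3 (2→8→1→13, push 6): res(8,1)=21
after path 4 (2→8→1→7→6→14→13, push 3): res(8,1)=18
after path 5 (2→8→1→9→11→14→13, push 2): res(8,1)=16
after path 6 (2→8→1→0→4→11→14→13, push 2): res(8,1)=14

Residual capacity of (8,1): 14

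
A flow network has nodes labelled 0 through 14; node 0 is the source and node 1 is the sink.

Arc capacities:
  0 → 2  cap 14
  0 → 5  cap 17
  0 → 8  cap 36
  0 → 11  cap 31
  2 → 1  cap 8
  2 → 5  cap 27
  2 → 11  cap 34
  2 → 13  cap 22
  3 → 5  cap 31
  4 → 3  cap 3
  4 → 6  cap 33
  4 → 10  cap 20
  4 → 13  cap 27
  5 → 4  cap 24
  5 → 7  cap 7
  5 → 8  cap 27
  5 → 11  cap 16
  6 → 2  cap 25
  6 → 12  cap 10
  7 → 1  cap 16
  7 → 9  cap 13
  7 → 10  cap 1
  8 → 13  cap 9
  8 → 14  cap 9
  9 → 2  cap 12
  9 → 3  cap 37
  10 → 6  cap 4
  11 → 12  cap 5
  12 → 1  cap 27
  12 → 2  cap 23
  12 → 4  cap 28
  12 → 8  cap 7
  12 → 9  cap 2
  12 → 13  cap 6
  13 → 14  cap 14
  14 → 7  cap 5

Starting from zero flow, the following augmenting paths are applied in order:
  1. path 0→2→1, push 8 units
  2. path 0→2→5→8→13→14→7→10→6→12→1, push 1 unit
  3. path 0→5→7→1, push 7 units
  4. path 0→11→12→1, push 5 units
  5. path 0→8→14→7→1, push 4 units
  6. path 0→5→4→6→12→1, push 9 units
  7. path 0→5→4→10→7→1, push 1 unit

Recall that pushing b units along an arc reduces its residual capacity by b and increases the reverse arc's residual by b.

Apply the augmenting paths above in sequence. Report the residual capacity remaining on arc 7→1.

Residual capacity of (7,1): 4

after path 1 (0→2→1, push 8): res(7,1)=16
after path 2 (0→2→5→8→13→14→7→10→6→12→1, push 1): res(7,1)=16
after path 3 (0→5→7→1, push 7): res(7,1)=9
after path 4 (0→11→12→1, push 5): res(7,1)=9
after path 5 (0→8→14→7→1, push 4): res(7,1)=5
after path 6 (0→5→4→6→12→1, push 9): res(7,1)=5
after path 7 (0→5→4→10→7→1, push 1): res(7,1)=4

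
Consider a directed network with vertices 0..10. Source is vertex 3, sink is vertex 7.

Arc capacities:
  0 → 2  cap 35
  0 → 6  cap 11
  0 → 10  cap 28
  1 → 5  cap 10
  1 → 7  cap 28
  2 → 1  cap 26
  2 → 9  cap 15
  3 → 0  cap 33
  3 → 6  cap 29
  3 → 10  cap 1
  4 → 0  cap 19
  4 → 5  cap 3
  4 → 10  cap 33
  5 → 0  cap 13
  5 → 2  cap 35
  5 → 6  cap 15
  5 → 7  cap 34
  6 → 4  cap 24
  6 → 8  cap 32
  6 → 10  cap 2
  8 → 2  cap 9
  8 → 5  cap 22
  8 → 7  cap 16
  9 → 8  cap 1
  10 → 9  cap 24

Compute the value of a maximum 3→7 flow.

augment #1: 3→6→8→7 bottleneck 16, total now 16
augment #2: 3→0→2→1→7 bottleneck 26, total now 42
augment #3: 3→6→4→5→7 bottleneck 3, total now 45
augment #4: 3→6→8→5→7 bottleneck 10, total now 55
augment #5: 3→0→6→8→5→7 bottleneck 6, total now 61
augment #6: 3→10→9→8→5→7 bottleneck 1, total now 62

Maximum flow value: 62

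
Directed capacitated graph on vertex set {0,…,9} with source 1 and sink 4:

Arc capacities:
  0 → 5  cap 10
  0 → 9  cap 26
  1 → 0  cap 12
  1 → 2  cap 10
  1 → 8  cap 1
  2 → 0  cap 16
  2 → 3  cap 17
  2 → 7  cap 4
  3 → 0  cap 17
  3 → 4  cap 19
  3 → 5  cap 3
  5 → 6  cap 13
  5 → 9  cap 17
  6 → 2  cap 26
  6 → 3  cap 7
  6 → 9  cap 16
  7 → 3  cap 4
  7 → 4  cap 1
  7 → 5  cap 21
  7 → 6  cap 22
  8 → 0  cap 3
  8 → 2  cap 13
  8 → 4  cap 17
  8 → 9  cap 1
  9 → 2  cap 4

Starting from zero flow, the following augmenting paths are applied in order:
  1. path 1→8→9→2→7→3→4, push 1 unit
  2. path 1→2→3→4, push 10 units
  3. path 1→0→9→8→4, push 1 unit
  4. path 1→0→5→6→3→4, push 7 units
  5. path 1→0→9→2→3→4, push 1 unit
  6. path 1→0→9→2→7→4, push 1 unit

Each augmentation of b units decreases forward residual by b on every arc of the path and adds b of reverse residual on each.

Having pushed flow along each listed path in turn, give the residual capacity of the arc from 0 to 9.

after path 1 (1→8→9→2→7→3→4, push 1): res(0,9)=26
after path 2 (1→2→3→4, push 10): res(0,9)=26
after path 3 (1→0→9→8→4, push 1): res(0,9)=25
after path 4 (1→0→5→6→3→4, push 7): res(0,9)=25
after path 5 (1→0→9→2→3→4, push 1): res(0,9)=24
after path 6 (1→0→9→2→7→4, push 1): res(0,9)=23

Residual capacity of (0,9): 23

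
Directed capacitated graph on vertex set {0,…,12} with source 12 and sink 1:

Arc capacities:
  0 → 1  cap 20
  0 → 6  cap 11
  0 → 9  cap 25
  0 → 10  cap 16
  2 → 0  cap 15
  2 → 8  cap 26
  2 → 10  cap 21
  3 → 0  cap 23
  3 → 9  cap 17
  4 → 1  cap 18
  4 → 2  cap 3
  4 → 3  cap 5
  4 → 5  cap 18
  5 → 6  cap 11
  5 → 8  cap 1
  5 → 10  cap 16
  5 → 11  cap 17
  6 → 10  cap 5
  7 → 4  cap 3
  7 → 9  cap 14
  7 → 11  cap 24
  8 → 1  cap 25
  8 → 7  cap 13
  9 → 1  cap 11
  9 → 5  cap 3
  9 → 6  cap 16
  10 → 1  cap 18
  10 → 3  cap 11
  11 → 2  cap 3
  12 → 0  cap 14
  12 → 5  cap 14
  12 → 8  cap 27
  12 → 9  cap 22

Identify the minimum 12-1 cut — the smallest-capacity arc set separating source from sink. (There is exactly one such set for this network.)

augment #1: 12→0→1 push 14
augment #2: 12→8→1 push 25
augment #3: 12→9→1 push 11
augment #4: 12→5→10→1 push 14
augment #5: 12→8→7→4→1 push 2
augment #6: 12→9→5→10→1 push 2
augment #7: 12→9→6→10→1 push 2
augment #8: 12→9→5→8→7→4→1 push 1
augment #9: 12→9→6→10→3→0→1 push 3
max flow = 74; residual-reachable set from 12 gives S-side
cut edges (S→T): {(6,10), (9,1), (9,5), (12,0), (12,5), (12,8)} total cap 74

Min-cut arcs: {(6,10), (9,1), (9,5), (12,0), (12,5), (12,8)} (total capacity 74)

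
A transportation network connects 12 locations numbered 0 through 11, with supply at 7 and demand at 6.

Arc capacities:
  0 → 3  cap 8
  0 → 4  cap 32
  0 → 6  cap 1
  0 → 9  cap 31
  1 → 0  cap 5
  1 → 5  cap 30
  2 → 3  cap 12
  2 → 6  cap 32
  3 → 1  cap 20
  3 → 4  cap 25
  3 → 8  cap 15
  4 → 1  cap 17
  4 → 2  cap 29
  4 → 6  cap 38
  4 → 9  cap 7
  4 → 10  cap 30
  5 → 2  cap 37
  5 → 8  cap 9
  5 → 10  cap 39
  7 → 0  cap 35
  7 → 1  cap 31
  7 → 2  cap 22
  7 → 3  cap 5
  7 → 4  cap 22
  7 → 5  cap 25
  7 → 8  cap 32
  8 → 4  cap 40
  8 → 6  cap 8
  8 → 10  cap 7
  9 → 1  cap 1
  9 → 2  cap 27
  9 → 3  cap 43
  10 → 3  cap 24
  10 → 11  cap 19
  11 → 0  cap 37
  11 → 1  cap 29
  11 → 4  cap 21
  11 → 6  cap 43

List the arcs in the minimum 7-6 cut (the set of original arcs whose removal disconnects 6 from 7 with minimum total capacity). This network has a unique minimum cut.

Min-cut arcs: {(0,6), (2,6), (4,6), (8,6), (10,11)} (total capacity 98)

augment #1: 7→0→6 push 1
augment #2: 7→2→6 push 22
augment #3: 7→4→6 push 22
augment #4: 7→8→6 push 8
augment #5: 7→0→4→6 push 16
augment #6: 7→5→2→6 push 10
augment #7: 7→5→10→11→6 push 15
augment #8: 7→8→10→11→6 push 4
max flow = 98; residual-reachable set from 7 gives S-side
cut edges (S→T): {(0,6), (2,6), (4,6), (8,6), (10,11)} total cap 98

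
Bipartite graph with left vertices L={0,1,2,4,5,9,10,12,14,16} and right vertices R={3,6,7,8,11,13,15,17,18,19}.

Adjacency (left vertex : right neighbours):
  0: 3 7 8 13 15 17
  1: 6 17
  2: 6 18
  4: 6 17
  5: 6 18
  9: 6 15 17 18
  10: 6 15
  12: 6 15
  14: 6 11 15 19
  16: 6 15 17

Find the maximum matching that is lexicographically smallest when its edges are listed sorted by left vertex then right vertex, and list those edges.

|M| = 6 (so the lex-smallest maximum matching has 6 edges)
process left vertices in ascending order; for each, take the smallest-labelled available neighbour that still permits 6 edges overall, or leave it unmatched if none does
lex-smallest matching: {0-3, 1-6, 2-18, 4-17, 9-15, 14-11}

Lex-smallest maximum matching: {(0,3), (1,6), (2,18), (4,17), (9,15), (14,11)}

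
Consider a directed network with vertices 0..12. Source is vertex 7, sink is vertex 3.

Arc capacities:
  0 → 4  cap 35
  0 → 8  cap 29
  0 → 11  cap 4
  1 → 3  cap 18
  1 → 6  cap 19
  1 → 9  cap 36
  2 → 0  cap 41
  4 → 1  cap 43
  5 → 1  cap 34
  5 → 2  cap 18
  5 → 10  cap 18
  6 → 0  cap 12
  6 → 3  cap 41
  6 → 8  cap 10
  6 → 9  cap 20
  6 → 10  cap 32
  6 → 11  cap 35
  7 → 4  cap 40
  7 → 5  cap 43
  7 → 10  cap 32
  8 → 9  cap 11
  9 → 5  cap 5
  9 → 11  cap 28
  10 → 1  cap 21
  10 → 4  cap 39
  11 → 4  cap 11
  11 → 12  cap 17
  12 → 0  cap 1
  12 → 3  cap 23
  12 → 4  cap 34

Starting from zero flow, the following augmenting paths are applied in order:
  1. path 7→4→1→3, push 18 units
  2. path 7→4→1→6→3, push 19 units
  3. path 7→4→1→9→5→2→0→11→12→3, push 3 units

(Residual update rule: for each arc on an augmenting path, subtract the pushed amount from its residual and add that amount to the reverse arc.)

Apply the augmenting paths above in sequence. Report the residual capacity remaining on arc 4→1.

Residual capacity of (4,1): 3

after path 1 (7→4→1→3, push 18): res(4,1)=25
after path 2 (7→4→1→6→3, push 19): res(4,1)=6
after path 3 (7→4→1→9→5→2→0→11→12→3, push 3): res(4,1)=3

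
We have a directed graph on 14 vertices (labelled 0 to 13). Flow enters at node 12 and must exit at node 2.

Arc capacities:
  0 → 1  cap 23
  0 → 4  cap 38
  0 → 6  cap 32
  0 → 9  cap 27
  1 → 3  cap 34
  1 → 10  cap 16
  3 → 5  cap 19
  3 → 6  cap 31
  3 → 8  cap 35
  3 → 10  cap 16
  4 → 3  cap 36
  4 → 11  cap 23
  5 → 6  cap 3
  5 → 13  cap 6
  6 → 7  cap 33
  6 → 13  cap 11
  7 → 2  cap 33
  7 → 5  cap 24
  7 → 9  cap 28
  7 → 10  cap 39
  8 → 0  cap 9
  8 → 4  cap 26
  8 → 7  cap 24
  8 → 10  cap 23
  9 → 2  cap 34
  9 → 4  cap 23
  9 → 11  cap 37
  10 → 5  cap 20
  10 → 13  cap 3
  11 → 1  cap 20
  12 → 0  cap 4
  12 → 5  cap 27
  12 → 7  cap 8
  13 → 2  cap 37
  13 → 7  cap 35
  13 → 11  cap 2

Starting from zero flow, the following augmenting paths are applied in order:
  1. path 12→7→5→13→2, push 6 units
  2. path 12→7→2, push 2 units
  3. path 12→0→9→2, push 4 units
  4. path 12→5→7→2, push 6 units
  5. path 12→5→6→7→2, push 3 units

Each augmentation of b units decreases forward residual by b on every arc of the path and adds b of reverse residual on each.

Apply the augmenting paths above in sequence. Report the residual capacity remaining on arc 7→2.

after path 1 (12→7→5→13→2, push 6): res(7,2)=33
after path 2 (12→7→2, push 2): res(7,2)=31
after path 3 (12→0→9→2, push 4): res(7,2)=31
after path 4 (12→5→7→2, push 6): res(7,2)=25
after path 5 (12→5→6→7→2, push 3): res(7,2)=22

Residual capacity of (7,2): 22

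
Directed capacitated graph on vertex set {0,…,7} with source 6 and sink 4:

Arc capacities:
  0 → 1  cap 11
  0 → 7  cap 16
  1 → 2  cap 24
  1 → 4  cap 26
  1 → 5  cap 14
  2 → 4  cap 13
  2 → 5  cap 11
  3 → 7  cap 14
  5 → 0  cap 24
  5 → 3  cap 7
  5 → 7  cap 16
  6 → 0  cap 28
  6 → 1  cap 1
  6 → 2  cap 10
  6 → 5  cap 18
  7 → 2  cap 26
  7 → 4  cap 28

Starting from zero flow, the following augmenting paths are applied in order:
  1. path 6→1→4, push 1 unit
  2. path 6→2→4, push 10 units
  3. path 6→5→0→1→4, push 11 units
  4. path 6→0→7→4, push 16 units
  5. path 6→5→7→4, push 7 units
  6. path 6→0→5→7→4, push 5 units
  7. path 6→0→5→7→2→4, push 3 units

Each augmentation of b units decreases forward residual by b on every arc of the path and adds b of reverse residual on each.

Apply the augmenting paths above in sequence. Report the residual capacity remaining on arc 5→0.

Residual capacity of (5,0): 21

after path 1 (6→1→4, push 1): res(5,0)=24
after path 2 (6→2→4, push 10): res(5,0)=24
after path 3 (6→5→0→1→4, push 11): res(5,0)=13
after path 4 (6→0→7→4, push 16): res(5,0)=13
after path 5 (6→5→7→4, push 7): res(5,0)=13
after path 6 (6→0→5→7→4, push 5): res(5,0)=18
after path 7 (6→0→5→7→2→4, push 3): res(5,0)=21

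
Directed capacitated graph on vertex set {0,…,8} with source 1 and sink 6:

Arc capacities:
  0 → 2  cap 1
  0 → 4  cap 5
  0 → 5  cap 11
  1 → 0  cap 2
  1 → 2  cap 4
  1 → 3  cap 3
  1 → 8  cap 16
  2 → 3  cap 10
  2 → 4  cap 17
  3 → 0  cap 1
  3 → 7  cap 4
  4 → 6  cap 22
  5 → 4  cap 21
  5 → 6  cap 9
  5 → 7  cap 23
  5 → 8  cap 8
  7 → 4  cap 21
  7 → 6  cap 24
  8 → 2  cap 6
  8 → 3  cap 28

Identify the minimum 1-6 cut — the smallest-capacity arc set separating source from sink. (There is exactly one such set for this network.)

Min-cut arcs: {(1,0), (1,2), (3,0), (3,7), (8,2)} (total capacity 17)

augment #1: 1→0→4→6 push 2
augment #2: 1→2→4→6 push 4
augment #3: 1→3→7→6 push 3
augment #4: 1→8→2→4→6 push 6
augment #5: 1→8→3→7→6 push 1
augment #6: 1→8→3→0→4→6 push 1
max flow = 17; residual-reachable set from 1 gives S-side
cut edges (S→T): {(1,0), (1,2), (3,0), (3,7), (8,2)} total cap 17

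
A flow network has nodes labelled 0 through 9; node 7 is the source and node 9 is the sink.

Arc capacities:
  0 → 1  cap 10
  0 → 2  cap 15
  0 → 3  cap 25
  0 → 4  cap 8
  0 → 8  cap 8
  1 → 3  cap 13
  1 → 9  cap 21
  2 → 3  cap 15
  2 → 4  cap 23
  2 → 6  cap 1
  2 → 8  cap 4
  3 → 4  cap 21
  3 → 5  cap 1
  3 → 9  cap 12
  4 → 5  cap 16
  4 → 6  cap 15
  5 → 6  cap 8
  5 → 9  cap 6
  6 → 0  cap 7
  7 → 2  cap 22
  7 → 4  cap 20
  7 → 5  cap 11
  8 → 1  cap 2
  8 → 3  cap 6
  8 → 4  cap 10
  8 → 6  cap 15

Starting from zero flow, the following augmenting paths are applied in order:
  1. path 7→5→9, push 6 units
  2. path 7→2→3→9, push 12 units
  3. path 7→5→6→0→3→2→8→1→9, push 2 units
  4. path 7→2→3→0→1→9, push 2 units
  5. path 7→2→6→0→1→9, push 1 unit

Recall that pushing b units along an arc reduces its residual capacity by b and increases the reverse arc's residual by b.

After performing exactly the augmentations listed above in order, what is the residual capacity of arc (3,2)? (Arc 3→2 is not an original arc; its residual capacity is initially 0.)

after path 1 (7→5→9, push 6): res(3,2)=0
after path 2 (7→2→3→9, push 12): res(3,2)=12
after path 3 (7→5→6→0→3→2→8→1→9, push 2): res(3,2)=10
after path 4 (7→2→3→0→1→9, push 2): res(3,2)=12
after path 5 (7→2→6→0→1→9, push 1): res(3,2)=12

Residual capacity of (3,2): 12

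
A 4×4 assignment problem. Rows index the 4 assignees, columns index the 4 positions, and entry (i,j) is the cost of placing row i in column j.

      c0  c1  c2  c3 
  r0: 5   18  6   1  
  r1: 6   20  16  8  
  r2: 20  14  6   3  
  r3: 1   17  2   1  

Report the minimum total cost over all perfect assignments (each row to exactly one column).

optimal assignment: row0→col3 (cost 1), row1→col0 (cost 6), row2→col1 (cost 14), row3→col2 (cost 2)
total = 1 + 6 + 14 + 2 = 23

Minimum assignment cost: 23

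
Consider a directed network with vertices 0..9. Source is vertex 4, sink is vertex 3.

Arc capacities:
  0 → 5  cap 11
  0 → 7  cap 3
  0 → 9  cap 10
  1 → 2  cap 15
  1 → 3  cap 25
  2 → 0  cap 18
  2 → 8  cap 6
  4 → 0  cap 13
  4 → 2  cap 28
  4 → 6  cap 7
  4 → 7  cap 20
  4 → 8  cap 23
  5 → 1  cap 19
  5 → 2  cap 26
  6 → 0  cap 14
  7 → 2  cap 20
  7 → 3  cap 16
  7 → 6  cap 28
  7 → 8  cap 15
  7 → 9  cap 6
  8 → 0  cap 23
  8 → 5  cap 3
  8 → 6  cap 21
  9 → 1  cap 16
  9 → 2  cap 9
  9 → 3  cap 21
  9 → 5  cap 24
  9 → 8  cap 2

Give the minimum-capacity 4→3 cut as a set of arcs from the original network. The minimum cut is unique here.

augment #1: 4→7→3 push 16
augment #2: 4→0→9→3 push 10
augment #3: 4→7→9→3 push 4
augment #4: 4→0→5→1→3 push 3
augment #5: 4→8→5→1→3 push 3
augment #6: 4→2→0→5→1→3 push 8
augment #7: 4→2→0→7→9→3 push 2
max flow = 46; residual-reachable set from 4 gives S-side
cut edges (S→T): {(0,5), (0,9), (7,3), (7,9), (8,5)} total cap 46

Min-cut arcs: {(0,5), (0,9), (7,3), (7,9), (8,5)} (total capacity 46)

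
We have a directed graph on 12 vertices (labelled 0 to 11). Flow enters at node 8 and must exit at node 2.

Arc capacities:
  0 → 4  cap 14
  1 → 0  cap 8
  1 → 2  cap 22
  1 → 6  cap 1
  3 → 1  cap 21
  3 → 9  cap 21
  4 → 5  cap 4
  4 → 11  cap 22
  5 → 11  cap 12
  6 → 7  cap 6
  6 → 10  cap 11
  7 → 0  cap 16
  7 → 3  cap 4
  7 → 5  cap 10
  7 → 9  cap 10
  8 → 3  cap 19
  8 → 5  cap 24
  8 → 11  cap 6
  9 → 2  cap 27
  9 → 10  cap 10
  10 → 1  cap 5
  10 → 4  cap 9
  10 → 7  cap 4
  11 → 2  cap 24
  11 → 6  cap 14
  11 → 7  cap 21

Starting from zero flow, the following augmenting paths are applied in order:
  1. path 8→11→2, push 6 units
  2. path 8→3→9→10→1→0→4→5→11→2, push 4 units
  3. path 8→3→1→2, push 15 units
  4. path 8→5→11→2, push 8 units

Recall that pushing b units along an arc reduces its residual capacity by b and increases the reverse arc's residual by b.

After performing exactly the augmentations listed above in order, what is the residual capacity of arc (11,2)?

after path 1 (8→11→2, push 6): res(11,2)=18
after path 2 (8→3→9→10→1→0→4→5→11→2, push 4): res(11,2)=14
after path 3 (8→3→1→2, push 15): res(11,2)=14
after path 4 (8→5→11→2, push 8): res(11,2)=6

Residual capacity of (11,2): 6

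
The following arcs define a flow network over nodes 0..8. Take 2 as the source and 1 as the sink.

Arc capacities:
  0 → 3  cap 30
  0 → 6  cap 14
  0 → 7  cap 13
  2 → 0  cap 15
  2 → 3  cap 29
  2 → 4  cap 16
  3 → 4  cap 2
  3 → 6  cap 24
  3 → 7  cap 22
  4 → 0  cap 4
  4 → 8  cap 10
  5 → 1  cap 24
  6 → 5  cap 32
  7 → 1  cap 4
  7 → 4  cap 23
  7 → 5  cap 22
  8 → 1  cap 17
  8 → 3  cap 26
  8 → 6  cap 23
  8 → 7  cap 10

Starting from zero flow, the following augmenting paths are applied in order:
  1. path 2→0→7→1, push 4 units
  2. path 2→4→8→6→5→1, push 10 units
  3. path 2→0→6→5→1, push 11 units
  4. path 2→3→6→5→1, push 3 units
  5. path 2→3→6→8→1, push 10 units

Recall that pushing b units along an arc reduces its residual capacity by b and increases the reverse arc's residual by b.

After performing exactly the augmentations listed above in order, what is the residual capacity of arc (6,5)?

Residual capacity of (6,5): 8

after path 1 (2→0→7→1, push 4): res(6,5)=32
after path 2 (2→4→8→6→5→1, push 10): res(6,5)=22
after path 3 (2→0→6→5→1, push 11): res(6,5)=11
after path 4 (2→3→6→5→1, push 3): res(6,5)=8
after path 5 (2→3→6→8→1, push 10): res(6,5)=8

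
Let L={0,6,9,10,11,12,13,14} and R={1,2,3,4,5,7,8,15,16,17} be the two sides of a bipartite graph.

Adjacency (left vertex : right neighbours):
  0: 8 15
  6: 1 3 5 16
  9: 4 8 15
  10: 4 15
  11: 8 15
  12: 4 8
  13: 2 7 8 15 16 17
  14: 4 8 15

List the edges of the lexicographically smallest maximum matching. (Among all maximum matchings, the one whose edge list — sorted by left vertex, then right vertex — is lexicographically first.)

|M| = 5 (so the lex-smallest maximum matching has 5 edges)
process left vertices in ascending order; for each, take the smallest-labelled available neighbour that still permits 5 edges overall, or leave it unmatched if none does
lex-smallest matching: {0-8, 6-1, 9-4, 10-15, 13-2}

Lex-smallest maximum matching: {(0,8), (6,1), (9,4), (10,15), (13,2)}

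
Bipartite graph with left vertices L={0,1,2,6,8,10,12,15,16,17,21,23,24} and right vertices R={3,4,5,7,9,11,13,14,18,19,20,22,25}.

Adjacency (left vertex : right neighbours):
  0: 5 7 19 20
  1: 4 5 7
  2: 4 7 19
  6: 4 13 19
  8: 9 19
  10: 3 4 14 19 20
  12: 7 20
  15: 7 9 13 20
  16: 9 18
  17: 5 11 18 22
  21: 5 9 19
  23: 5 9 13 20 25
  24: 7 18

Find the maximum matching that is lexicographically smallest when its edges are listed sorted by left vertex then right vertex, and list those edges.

Lex-smallest maximum matching: {(0,5), (1,4), (2,7), (6,13), (8,9), (10,3), (12,20), (16,18), (17,11), (21,19), (23,25)}

|M| = 11 (so the lex-smallest maximum matching has 11 edges)
process left vertices in ascending order; for each, take the smallest-labelled available neighbour that still permits 11 edges overall, or leave it unmatched if none does
lex-smallest matching: {0-5, 1-4, 2-7, 6-13, 8-9, 10-3, 12-20, 16-18, 17-11, 21-19, 23-25}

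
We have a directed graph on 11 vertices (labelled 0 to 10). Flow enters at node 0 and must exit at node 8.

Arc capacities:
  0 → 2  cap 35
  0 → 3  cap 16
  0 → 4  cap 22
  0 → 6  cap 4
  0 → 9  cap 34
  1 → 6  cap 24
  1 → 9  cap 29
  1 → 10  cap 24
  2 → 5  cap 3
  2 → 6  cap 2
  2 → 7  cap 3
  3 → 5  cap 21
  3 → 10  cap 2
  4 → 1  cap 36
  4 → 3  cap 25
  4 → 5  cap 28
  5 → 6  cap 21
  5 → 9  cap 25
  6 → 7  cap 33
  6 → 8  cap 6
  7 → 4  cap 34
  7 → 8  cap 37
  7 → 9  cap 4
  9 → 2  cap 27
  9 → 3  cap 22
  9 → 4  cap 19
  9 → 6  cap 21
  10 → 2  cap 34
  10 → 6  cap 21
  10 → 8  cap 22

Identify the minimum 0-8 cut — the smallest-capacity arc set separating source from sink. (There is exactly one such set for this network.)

augment #1: 0→6→8 push 4
augment #2: 0→2→6→8 push 2
augment #3: 0→2→7→8 push 3
augment #4: 0→3→10→8 push 2
augment #5: 0→4→1→10→8 push 20
augment #6: 0→9→6→7→8 push 21
augment #7: 0→2→5→6→7→8 push 3
augment #8: 0→3→5→6→7→8 push 9
max flow = 64; residual-reachable set from 0 gives S-side
cut edges (S→T): {(2,7), (6,7), (6,8), (10,8)} total cap 64

Min-cut arcs: {(2,7), (6,7), (6,8), (10,8)} (total capacity 64)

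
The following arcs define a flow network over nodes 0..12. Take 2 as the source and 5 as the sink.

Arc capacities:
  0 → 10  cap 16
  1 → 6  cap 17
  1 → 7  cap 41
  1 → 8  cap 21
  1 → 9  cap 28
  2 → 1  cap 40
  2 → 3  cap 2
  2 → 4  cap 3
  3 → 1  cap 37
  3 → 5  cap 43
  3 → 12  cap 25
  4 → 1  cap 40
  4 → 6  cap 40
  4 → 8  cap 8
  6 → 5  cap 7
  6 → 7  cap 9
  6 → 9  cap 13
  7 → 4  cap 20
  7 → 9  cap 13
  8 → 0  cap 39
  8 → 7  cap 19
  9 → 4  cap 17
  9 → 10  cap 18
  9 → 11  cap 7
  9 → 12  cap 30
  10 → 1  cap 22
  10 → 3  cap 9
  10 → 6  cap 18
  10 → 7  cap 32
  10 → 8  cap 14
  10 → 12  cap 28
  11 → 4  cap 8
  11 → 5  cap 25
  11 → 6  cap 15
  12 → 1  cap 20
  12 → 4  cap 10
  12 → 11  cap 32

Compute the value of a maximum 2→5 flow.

augment #1: 2→3→5 bottleneck 2, total now 2
augment #2: 2→1→6→5 bottleneck 7, total now 9
augment #3: 2→1→9→11→5 bottleneck 7, total now 16
augment #4: 2→1→9→10→3→5 bottleneck 9, total now 25
augment #5: 2→1→9→12→11→5 bottleneck 12, total now 37
augment #6: 2→1→6→9→12→11→5 bottleneck 5, total now 42
augment #7: 2→4→6→9→12→11→5 bottleneck 1, total now 43

Maximum flow value: 43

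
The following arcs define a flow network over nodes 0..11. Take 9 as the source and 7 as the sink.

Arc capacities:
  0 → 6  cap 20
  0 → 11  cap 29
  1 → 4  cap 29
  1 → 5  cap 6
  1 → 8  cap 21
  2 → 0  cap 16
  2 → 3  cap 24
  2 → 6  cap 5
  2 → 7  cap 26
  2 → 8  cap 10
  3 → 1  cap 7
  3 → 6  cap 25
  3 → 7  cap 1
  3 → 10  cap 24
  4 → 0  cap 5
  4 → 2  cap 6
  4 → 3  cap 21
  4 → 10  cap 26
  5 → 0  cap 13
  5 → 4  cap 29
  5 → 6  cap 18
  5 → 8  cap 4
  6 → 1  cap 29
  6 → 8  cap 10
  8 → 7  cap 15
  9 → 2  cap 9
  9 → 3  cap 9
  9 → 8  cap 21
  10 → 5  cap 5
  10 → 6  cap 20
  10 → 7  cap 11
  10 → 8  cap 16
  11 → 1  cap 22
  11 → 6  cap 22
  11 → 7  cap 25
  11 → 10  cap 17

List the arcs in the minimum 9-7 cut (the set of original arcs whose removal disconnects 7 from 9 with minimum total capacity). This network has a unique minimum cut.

augment #1: 9→2→7 push 9
augment #2: 9→3→7 push 1
augment #3: 9→8→7 push 15
augment #4: 9→3→10→7 push 8
max flow = 33; residual-reachable set from 9 gives S-side
cut edges (S→T): {(8,7), (9,2), (9,3)} total cap 33

Min-cut arcs: {(8,7), (9,2), (9,3)} (total capacity 33)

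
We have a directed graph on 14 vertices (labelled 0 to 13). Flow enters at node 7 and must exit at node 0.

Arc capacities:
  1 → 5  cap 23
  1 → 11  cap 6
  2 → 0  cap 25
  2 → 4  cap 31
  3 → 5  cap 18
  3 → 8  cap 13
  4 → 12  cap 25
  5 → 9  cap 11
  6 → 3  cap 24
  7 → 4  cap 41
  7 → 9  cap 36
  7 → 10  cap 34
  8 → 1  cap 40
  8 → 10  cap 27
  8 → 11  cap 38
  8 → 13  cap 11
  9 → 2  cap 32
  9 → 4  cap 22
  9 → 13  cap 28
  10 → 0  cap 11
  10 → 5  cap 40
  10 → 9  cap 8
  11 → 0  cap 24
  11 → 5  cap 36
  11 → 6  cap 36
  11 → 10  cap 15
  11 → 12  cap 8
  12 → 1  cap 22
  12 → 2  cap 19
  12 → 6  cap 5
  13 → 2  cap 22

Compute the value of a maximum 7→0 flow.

augment #1: 7→10→0 bottleneck 11, total now 11
augment #2: 7→9→2→0 bottleneck 25, total now 36
augment #3: 7→4→12→1→11→0 bottleneck 6, total now 42
augment #4: 7→4→12→6→3→8→11→0 bottleneck 5, total now 47

Maximum flow value: 47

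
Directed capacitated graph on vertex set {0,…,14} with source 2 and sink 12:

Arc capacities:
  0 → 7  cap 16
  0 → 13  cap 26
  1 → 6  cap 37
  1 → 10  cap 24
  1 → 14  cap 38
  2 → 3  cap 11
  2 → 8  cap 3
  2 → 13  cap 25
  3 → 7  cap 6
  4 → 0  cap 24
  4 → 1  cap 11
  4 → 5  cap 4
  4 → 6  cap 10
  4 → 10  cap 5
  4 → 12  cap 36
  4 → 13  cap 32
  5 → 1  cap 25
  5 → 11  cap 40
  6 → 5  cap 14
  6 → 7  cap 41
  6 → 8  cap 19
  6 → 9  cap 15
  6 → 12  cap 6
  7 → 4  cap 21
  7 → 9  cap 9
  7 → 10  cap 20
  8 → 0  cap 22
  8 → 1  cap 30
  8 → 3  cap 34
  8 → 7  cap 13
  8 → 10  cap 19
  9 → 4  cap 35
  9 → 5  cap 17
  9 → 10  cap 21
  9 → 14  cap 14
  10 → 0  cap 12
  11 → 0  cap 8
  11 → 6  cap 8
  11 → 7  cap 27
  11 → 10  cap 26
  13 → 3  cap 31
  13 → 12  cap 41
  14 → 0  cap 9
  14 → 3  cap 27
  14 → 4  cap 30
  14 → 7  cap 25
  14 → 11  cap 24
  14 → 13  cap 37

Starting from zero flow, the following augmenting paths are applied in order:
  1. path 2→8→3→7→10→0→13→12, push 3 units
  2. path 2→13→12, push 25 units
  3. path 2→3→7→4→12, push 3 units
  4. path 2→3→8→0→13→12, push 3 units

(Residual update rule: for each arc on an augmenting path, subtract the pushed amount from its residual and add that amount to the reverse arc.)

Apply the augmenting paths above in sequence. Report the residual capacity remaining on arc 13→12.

Residual capacity of (13,12): 10

after path 1 (2→8→3→7→10→0→13→12, push 3): res(13,12)=38
after path 2 (2→13→12, push 25): res(13,12)=13
after path 3 (2→3→7→4→12, push 3): res(13,12)=13
after path 4 (2→3→8→0→13→12, push 3): res(13,12)=10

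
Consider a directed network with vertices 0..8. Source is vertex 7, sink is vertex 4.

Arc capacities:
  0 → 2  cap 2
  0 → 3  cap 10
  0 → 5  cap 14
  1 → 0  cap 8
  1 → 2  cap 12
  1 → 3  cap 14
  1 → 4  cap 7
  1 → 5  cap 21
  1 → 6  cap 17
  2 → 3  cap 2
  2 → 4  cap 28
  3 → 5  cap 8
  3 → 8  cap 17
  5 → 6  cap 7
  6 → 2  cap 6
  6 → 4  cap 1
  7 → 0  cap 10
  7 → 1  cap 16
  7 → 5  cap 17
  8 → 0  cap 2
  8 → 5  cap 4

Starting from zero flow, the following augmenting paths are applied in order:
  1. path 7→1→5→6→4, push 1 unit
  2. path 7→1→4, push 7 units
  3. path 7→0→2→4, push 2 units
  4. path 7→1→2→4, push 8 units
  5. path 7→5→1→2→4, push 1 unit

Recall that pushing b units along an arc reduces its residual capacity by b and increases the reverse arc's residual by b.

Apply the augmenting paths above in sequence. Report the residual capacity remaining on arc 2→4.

Residual capacity of (2,4): 17

after path 1 (7→1→5→6→4, push 1): res(2,4)=28
after path 2 (7→1→4, push 7): res(2,4)=28
after path 3 (7→0→2→4, push 2): res(2,4)=26
after path 4 (7→1→2→4, push 8): res(2,4)=18
after path 5 (7→5→1→2→4, push 1): res(2,4)=17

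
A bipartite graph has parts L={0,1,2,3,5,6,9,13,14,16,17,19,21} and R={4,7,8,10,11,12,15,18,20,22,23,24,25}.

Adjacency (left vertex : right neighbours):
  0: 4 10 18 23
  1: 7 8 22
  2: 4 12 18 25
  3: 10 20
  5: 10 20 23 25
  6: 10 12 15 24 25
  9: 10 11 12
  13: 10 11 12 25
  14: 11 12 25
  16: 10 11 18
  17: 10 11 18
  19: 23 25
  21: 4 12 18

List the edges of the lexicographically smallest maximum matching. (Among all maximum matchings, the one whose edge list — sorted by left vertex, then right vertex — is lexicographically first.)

|M| = 10 (so the lex-smallest maximum matching has 10 edges)
process left vertices in ascending order; for each, take the smallest-labelled available neighbour that still permits 10 edges overall, or leave it unmatched if none does
lex-smallest matching: {0-4, 1-7, 2-12, 3-10, 5-20, 6-15, 9-11, 13-25, 16-18, 19-23}

Lex-smallest maximum matching: {(0,4), (1,7), (2,12), (3,10), (5,20), (6,15), (9,11), (13,25), (16,18), (19,23)}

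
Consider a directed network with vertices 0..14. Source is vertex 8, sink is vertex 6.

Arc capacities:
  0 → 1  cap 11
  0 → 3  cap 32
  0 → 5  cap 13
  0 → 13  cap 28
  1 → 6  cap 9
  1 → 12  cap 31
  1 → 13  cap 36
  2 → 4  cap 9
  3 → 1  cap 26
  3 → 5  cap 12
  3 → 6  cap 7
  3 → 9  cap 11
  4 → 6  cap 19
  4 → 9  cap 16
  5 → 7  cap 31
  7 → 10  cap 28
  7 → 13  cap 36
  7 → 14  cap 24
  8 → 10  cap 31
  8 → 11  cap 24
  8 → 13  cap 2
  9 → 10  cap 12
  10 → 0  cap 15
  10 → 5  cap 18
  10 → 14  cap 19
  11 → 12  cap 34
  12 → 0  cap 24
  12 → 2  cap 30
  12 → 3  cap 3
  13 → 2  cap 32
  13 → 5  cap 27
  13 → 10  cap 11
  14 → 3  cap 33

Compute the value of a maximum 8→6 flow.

augment #1: 8→10→0→1→6 bottleneck 9, total now 9
augment #2: 8→10→0→3→6 bottleneck 6, total now 15
augment #3: 8→10→14→3→6 bottleneck 1, total now 16
augment #4: 8→13→2→4→6 bottleneck 2, total now 18
augment #5: 8→11→12→2→4→6 bottleneck 7, total now 25

Maximum flow value: 25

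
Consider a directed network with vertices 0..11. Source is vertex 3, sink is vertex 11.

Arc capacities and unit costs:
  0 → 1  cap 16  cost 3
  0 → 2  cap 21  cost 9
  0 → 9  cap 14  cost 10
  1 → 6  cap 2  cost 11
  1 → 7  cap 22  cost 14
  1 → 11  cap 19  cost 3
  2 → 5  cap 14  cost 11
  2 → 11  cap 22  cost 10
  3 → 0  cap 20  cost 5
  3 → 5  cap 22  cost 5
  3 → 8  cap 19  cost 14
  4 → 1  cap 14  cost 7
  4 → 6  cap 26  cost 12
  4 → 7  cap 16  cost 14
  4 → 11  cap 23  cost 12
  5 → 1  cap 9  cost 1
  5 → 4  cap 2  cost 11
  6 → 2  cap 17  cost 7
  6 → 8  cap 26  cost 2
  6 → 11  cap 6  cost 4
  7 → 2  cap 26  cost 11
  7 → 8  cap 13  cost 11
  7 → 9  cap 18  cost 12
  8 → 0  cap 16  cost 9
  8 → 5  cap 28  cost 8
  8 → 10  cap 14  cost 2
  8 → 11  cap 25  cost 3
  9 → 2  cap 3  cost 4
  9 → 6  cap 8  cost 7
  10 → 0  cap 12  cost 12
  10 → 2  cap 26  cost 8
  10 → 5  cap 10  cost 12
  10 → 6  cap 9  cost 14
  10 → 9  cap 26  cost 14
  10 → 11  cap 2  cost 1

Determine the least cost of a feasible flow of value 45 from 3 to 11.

shortest-cost path #1: 3→5→1→11 push 9 @ unit cost 9 (adds 81)
shortest-cost path #2: 3→0→1→11 push 10 @ unit cost 11 (adds 110)
shortest-cost path #3: 3→8→11 push 19 @ unit cost 17 (adds 323)
shortest-cost path #4: 3→0→1→6→11 push 2 @ unit cost 23 (adds 46)
shortest-cost path #5: 3→0→2→11 push 5 @ unit cost 24 (adds 120)
total cost = 680

Minimum cost for 45 units: 680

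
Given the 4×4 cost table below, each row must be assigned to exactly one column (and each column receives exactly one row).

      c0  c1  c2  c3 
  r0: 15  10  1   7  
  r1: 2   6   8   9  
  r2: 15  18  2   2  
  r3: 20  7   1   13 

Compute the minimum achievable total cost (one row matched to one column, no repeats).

optimal assignment: row0→col2 (cost 1), row1→col0 (cost 2), row2→col3 (cost 2), row3→col1 (cost 7)
total = 1 + 2 + 2 + 7 = 12

Minimum assignment cost: 12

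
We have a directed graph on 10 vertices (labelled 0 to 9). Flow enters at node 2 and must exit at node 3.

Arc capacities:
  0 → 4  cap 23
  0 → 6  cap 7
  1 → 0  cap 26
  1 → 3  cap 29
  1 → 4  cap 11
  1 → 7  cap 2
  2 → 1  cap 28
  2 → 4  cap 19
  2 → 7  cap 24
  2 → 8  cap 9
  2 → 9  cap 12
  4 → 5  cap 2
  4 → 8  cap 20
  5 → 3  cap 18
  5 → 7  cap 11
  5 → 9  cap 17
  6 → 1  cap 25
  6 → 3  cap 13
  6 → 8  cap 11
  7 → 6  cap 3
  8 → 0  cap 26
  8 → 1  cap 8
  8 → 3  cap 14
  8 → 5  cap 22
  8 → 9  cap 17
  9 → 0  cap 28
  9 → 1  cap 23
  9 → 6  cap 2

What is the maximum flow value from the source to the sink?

augment #1: 2→1→3 bottleneck 28, total now 28
augment #2: 2→8→3 bottleneck 9, total now 37
augment #3: 2→4→5→3 bottleneck 2, total now 39
augment #4: 2→4→8→3 bottleneck 5, total now 44
augment #5: 2→7→6→3 bottleneck 3, total now 47
augment #6: 2→9→1→3 bottleneck 1, total now 48
augment #7: 2→9→6→3 bottleneck 2, total now 50
augment #8: 2→4→8→5→3 bottleneck 12, total now 62
augment #9: 2→9→0→6→3 bottleneck 7, total now 69
augment #10: 2→9→0→4→8→5→3 bottleneck 2, total now 71

Maximum flow value: 71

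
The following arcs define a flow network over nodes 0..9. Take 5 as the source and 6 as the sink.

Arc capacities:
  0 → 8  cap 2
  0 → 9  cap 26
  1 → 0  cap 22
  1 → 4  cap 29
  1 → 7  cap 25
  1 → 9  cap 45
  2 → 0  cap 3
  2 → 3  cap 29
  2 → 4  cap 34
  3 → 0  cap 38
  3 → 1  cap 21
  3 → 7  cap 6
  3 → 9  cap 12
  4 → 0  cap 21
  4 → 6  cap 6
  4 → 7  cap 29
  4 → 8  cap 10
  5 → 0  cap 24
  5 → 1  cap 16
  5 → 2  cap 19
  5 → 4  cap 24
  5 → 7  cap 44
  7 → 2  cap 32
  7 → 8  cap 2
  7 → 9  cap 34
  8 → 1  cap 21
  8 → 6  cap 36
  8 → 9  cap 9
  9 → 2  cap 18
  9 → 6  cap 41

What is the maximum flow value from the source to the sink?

augment #1: 5→4→6 bottleneck 6, total now 6
augment #2: 5→0→8→6 bottleneck 2, total now 8
augment #3: 5→0→9→6 bottleneck 22, total now 30
augment #4: 5→1→9→6 bottleneck 16, total now 46
augment #5: 5→4→8→6 bottleneck 10, total now 56
augment #6: 5→7→8→6 bottleneck 2, total now 58
augment #7: 5→7→9→6 bottleneck 3, total now 61

Maximum flow value: 61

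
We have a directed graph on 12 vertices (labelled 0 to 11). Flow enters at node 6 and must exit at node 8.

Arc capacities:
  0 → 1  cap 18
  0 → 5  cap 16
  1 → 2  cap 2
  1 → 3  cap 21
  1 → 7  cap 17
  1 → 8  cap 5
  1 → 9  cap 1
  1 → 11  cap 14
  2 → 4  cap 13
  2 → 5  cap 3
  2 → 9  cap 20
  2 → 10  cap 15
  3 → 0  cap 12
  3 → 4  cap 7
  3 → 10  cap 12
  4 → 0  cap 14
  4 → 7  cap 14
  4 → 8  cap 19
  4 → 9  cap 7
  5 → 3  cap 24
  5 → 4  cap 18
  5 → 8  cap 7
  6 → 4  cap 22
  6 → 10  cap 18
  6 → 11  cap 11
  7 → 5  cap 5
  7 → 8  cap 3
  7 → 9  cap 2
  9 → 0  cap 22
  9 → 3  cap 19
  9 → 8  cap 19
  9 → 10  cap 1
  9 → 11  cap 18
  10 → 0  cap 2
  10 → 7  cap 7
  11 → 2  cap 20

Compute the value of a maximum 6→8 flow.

Maximum flow value: 42

augment #1: 6→4→8 bottleneck 19, total now 19
augment #2: 6→4→7→8 bottleneck 3, total now 22
augment #3: 6→10→0→1→8 bottleneck 2, total now 24
augment #4: 6→10→7→5→8 bottleneck 5, total now 29
augment #5: 6→10→7→9→8 bottleneck 2, total now 31
augment #6: 6→11→2→5→8 bottleneck 2, total now 33
augment #7: 6→11→2→9→8 bottleneck 9, total now 42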